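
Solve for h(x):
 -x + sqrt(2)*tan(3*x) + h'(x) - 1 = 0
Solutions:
 h(x) = C1 + x^2/2 + x + sqrt(2)*log(cos(3*x))/3


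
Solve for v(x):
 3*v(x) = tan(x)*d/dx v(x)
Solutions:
 v(x) = C1*sin(x)^3


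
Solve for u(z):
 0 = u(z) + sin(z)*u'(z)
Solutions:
 u(z) = C1*sqrt(cos(z) + 1)/sqrt(cos(z) - 1)


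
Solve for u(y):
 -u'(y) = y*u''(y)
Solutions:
 u(y) = C1 + C2*log(y)


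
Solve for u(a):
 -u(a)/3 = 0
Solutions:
 u(a) = 0


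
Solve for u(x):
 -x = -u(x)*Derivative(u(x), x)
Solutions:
 u(x) = -sqrt(C1 + x^2)
 u(x) = sqrt(C1 + x^2)


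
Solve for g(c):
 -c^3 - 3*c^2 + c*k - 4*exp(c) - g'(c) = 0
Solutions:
 g(c) = C1 - c^4/4 - c^3 + c^2*k/2 - 4*exp(c)


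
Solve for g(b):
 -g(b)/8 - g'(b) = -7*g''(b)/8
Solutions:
 g(b) = C1*exp(b*(4 - sqrt(23))/7) + C2*exp(b*(4 + sqrt(23))/7)


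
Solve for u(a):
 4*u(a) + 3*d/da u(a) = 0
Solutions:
 u(a) = C1*exp(-4*a/3)


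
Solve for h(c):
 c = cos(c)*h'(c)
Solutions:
 h(c) = C1 + Integral(c/cos(c), c)


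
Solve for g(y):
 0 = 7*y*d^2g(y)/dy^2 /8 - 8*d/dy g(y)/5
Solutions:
 g(y) = C1 + C2*y^(99/35)


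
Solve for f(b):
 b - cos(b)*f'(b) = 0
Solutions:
 f(b) = C1 + Integral(b/cos(b), b)


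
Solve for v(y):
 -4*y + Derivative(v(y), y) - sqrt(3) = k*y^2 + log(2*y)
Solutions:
 v(y) = C1 + k*y^3/3 + 2*y^2 + y*log(y) - y + y*log(2) + sqrt(3)*y


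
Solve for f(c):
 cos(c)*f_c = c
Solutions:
 f(c) = C1 + Integral(c/cos(c), c)


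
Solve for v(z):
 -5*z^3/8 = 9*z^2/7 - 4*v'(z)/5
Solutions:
 v(z) = C1 + 25*z^4/128 + 15*z^3/28


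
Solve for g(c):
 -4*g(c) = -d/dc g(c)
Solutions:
 g(c) = C1*exp(4*c)


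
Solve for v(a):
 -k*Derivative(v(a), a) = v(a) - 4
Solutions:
 v(a) = C1*exp(-a/k) + 4


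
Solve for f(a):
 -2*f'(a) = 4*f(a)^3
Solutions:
 f(a) = -sqrt(2)*sqrt(-1/(C1 - 2*a))/2
 f(a) = sqrt(2)*sqrt(-1/(C1 - 2*a))/2


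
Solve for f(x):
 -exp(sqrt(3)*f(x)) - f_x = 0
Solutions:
 f(x) = sqrt(3)*(2*log(1/(C1 + x)) - log(3))/6


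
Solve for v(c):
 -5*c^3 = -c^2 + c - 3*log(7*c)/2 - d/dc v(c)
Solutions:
 v(c) = C1 + 5*c^4/4 - c^3/3 + c^2/2 - 3*c*log(c)/2 - 3*c*log(7)/2 + 3*c/2


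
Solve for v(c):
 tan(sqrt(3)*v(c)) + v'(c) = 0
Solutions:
 v(c) = sqrt(3)*(pi - asin(C1*exp(-sqrt(3)*c)))/3
 v(c) = sqrt(3)*asin(C1*exp(-sqrt(3)*c))/3


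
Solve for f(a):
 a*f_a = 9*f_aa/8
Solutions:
 f(a) = C1 + C2*erfi(2*a/3)


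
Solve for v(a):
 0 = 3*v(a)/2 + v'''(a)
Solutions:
 v(a) = C3*exp(-2^(2/3)*3^(1/3)*a/2) + (C1*sin(2^(2/3)*3^(5/6)*a/4) + C2*cos(2^(2/3)*3^(5/6)*a/4))*exp(2^(2/3)*3^(1/3)*a/4)


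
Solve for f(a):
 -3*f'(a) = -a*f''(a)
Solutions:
 f(a) = C1 + C2*a^4


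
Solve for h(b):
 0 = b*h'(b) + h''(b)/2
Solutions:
 h(b) = C1 + C2*erf(b)


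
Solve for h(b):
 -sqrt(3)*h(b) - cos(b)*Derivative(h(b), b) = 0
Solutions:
 h(b) = C1*(sin(b) - 1)^(sqrt(3)/2)/(sin(b) + 1)^(sqrt(3)/2)


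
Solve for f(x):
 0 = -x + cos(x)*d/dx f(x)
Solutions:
 f(x) = C1 + Integral(x/cos(x), x)


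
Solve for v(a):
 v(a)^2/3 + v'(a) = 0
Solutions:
 v(a) = 3/(C1 + a)


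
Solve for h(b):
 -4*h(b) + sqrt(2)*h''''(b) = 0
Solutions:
 h(b) = C1*exp(-2^(3/8)*b) + C2*exp(2^(3/8)*b) + C3*sin(2^(3/8)*b) + C4*cos(2^(3/8)*b)


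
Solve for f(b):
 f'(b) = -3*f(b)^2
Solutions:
 f(b) = 1/(C1 + 3*b)


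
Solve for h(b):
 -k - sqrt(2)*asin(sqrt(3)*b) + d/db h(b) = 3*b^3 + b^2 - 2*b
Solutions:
 h(b) = C1 + 3*b^4/4 + b^3/3 - b^2 + b*k + sqrt(2)*(b*asin(sqrt(3)*b) + sqrt(3)*sqrt(1 - 3*b^2)/3)


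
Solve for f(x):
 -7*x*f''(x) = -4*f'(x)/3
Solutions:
 f(x) = C1 + C2*x^(25/21)


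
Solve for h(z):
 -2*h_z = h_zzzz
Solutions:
 h(z) = C1 + C4*exp(-2^(1/3)*z) + (C2*sin(2^(1/3)*sqrt(3)*z/2) + C3*cos(2^(1/3)*sqrt(3)*z/2))*exp(2^(1/3)*z/2)


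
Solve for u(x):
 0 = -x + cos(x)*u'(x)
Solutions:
 u(x) = C1 + Integral(x/cos(x), x)


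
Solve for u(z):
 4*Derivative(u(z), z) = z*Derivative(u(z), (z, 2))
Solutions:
 u(z) = C1 + C2*z^5


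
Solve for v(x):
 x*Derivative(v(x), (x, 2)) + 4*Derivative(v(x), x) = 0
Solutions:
 v(x) = C1 + C2/x^3


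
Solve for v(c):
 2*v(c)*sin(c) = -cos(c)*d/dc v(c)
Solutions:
 v(c) = C1*cos(c)^2


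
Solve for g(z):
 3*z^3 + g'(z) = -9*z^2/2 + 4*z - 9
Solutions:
 g(z) = C1 - 3*z^4/4 - 3*z^3/2 + 2*z^2 - 9*z


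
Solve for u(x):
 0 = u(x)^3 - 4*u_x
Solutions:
 u(x) = -sqrt(2)*sqrt(-1/(C1 + x))
 u(x) = sqrt(2)*sqrt(-1/(C1 + x))


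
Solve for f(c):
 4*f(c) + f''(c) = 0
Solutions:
 f(c) = C1*sin(2*c) + C2*cos(2*c)


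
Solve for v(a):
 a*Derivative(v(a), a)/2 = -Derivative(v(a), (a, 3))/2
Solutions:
 v(a) = C1 + Integral(C2*airyai(-a) + C3*airybi(-a), a)


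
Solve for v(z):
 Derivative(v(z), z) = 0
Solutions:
 v(z) = C1


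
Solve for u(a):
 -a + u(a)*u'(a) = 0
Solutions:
 u(a) = -sqrt(C1 + a^2)
 u(a) = sqrt(C1 + a^2)


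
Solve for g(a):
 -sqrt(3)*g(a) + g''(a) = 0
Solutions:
 g(a) = C1*exp(-3^(1/4)*a) + C2*exp(3^(1/4)*a)


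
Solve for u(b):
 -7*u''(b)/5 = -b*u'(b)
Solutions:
 u(b) = C1 + C2*erfi(sqrt(70)*b/14)


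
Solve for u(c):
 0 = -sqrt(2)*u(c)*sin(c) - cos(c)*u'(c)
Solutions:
 u(c) = C1*cos(c)^(sqrt(2))


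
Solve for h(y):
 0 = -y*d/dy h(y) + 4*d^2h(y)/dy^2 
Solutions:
 h(y) = C1 + C2*erfi(sqrt(2)*y/4)


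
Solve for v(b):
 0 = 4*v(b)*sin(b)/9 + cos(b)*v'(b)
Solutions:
 v(b) = C1*cos(b)^(4/9)


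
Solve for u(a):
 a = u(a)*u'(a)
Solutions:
 u(a) = -sqrt(C1 + a^2)
 u(a) = sqrt(C1 + a^2)


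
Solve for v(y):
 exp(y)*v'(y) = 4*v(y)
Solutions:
 v(y) = C1*exp(-4*exp(-y))


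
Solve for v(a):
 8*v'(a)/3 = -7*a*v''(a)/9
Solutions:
 v(a) = C1 + C2/a^(17/7)


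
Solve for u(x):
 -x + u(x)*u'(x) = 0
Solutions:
 u(x) = -sqrt(C1 + x^2)
 u(x) = sqrt(C1 + x^2)


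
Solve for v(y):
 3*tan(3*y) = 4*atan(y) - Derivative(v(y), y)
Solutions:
 v(y) = C1 + 4*y*atan(y) - 2*log(y^2 + 1) + log(cos(3*y))


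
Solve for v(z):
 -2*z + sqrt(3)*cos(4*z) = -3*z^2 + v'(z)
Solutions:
 v(z) = C1 + z^3 - z^2 + sqrt(3)*sin(4*z)/4


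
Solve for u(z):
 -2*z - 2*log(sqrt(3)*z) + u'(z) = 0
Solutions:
 u(z) = C1 + z^2 + 2*z*log(z) - 2*z + z*log(3)


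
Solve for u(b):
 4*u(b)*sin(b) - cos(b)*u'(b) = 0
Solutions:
 u(b) = C1/cos(b)^4


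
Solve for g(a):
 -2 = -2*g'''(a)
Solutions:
 g(a) = C1 + C2*a + C3*a^2 + a^3/6


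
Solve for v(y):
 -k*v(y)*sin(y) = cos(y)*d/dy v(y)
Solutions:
 v(y) = C1*exp(k*log(cos(y)))


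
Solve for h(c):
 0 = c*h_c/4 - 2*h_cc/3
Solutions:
 h(c) = C1 + C2*erfi(sqrt(3)*c/4)


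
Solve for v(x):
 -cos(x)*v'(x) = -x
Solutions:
 v(x) = C1 + Integral(x/cos(x), x)


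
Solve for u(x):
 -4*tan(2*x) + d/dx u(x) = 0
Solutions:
 u(x) = C1 - 2*log(cos(2*x))


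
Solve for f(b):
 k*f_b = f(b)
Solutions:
 f(b) = C1*exp(b/k)


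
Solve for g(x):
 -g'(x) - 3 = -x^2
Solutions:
 g(x) = C1 + x^3/3 - 3*x


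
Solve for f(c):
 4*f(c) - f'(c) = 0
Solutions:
 f(c) = C1*exp(4*c)


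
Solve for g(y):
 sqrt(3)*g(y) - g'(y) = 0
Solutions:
 g(y) = C1*exp(sqrt(3)*y)


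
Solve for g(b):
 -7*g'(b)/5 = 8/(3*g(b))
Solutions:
 g(b) = -sqrt(C1 - 1680*b)/21
 g(b) = sqrt(C1 - 1680*b)/21


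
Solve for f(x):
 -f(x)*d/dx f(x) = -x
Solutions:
 f(x) = -sqrt(C1 + x^2)
 f(x) = sqrt(C1 + x^2)


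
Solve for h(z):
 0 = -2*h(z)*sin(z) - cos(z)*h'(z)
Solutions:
 h(z) = C1*cos(z)^2


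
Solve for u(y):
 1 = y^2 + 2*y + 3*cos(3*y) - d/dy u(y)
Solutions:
 u(y) = C1 + y^3/3 + y^2 - y + sin(3*y)


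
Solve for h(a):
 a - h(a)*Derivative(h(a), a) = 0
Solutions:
 h(a) = -sqrt(C1 + a^2)
 h(a) = sqrt(C1 + a^2)


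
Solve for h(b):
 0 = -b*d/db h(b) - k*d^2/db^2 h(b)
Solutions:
 h(b) = C1 + C2*sqrt(k)*erf(sqrt(2)*b*sqrt(1/k)/2)


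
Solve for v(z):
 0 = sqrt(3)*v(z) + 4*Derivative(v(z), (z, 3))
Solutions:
 v(z) = C3*exp(-2^(1/3)*3^(1/6)*z/2) + (C1*sin(2^(1/3)*3^(2/3)*z/4) + C2*cos(2^(1/3)*3^(2/3)*z/4))*exp(2^(1/3)*3^(1/6)*z/4)


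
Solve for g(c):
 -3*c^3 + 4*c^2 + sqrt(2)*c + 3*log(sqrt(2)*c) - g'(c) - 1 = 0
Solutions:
 g(c) = C1 - 3*c^4/4 + 4*c^3/3 + sqrt(2)*c^2/2 + 3*c*log(c) - 4*c + 3*c*log(2)/2


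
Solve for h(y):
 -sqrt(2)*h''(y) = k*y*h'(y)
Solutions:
 h(y) = Piecewise((-2^(3/4)*sqrt(pi)*C1*erf(2^(1/4)*sqrt(k)*y/2)/(2*sqrt(k)) - C2, (k > 0) | (k < 0)), (-C1*y - C2, True))


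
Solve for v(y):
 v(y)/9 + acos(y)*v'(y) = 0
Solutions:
 v(y) = C1*exp(-Integral(1/acos(y), y)/9)


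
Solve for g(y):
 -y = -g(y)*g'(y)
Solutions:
 g(y) = -sqrt(C1 + y^2)
 g(y) = sqrt(C1 + y^2)


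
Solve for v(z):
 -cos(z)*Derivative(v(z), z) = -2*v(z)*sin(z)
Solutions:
 v(z) = C1/cos(z)^2


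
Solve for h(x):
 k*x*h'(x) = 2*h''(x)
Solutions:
 h(x) = Piecewise((-sqrt(pi)*C1*erf(x*sqrt(-k)/2)/sqrt(-k) - C2, (k > 0) | (k < 0)), (-C1*x - C2, True))


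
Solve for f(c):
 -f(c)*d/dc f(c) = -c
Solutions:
 f(c) = -sqrt(C1 + c^2)
 f(c) = sqrt(C1 + c^2)


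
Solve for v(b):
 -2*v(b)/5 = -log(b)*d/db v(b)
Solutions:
 v(b) = C1*exp(2*li(b)/5)


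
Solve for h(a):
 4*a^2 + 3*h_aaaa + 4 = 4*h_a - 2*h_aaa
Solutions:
 h(a) = C1 + C2*exp(-a*(2*2^(2/3)/(9*sqrt(705) + 239)^(1/3) + 4 + 2^(1/3)*(9*sqrt(705) + 239)^(1/3))/18)*sin(2^(1/3)*sqrt(3)*a*(-(9*sqrt(705) + 239)^(1/3) + 2*2^(1/3)/(9*sqrt(705) + 239)^(1/3))/18) + C3*exp(-a*(2*2^(2/3)/(9*sqrt(705) + 239)^(1/3) + 4 + 2^(1/3)*(9*sqrt(705) + 239)^(1/3))/18)*cos(2^(1/3)*sqrt(3)*a*(-(9*sqrt(705) + 239)^(1/3) + 2*2^(1/3)/(9*sqrt(705) + 239)^(1/3))/18) + C4*exp(a*(-2 + 2*2^(2/3)/(9*sqrt(705) + 239)^(1/3) + 2^(1/3)*(9*sqrt(705) + 239)^(1/3))/9) + a^3/3 + 2*a


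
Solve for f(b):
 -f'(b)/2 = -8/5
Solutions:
 f(b) = C1 + 16*b/5


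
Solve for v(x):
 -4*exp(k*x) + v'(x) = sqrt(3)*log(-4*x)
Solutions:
 v(x) = C1 + sqrt(3)*x*log(-x) + sqrt(3)*x*(-1 + 2*log(2)) + Piecewise((4*exp(k*x)/k, Ne(k, 0)), (4*x, True))


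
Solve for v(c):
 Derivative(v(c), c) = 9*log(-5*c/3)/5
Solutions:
 v(c) = C1 + 9*c*log(-c)/5 + 9*c*(-log(3) - 1 + log(5))/5


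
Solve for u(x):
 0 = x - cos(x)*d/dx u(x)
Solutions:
 u(x) = C1 + Integral(x/cos(x), x)


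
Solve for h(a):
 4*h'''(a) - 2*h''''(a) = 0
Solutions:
 h(a) = C1 + C2*a + C3*a^2 + C4*exp(2*a)


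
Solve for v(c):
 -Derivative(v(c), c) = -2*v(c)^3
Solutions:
 v(c) = -sqrt(2)*sqrt(-1/(C1 + 2*c))/2
 v(c) = sqrt(2)*sqrt(-1/(C1 + 2*c))/2


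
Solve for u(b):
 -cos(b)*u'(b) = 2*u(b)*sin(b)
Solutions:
 u(b) = C1*cos(b)^2


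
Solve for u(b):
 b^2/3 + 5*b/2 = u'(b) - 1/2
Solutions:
 u(b) = C1 + b^3/9 + 5*b^2/4 + b/2


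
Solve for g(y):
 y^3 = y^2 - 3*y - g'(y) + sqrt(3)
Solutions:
 g(y) = C1 - y^4/4 + y^3/3 - 3*y^2/2 + sqrt(3)*y


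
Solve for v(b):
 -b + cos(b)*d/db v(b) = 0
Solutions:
 v(b) = C1 + Integral(b/cos(b), b)


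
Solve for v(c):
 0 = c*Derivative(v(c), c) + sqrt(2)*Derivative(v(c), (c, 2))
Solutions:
 v(c) = C1 + C2*erf(2^(1/4)*c/2)


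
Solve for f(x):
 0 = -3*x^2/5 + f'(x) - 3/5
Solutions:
 f(x) = C1 + x^3/5 + 3*x/5


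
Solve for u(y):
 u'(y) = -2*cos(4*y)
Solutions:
 u(y) = C1 - sin(4*y)/2


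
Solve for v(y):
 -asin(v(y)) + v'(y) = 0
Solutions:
 Integral(1/asin(_y), (_y, v(y))) = C1 + y


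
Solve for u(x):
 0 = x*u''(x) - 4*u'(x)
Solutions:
 u(x) = C1 + C2*x^5


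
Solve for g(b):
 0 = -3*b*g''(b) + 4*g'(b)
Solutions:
 g(b) = C1 + C2*b^(7/3)


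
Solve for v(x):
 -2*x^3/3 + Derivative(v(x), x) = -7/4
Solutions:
 v(x) = C1 + x^4/6 - 7*x/4


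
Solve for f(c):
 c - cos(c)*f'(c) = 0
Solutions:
 f(c) = C1 + Integral(c/cos(c), c)


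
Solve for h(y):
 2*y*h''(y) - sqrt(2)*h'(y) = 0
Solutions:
 h(y) = C1 + C2*y^(sqrt(2)/2 + 1)


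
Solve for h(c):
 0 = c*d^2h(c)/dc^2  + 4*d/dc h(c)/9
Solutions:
 h(c) = C1 + C2*c^(5/9)


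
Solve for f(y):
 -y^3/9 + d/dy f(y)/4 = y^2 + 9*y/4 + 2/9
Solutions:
 f(y) = C1 + y^4/9 + 4*y^3/3 + 9*y^2/2 + 8*y/9


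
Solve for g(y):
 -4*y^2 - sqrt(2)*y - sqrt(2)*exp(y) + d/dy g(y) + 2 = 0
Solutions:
 g(y) = C1 + 4*y^3/3 + sqrt(2)*y^2/2 - 2*y + sqrt(2)*exp(y)


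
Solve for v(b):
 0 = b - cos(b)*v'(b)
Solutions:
 v(b) = C1 + Integral(b/cos(b), b)


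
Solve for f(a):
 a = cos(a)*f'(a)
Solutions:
 f(a) = C1 + Integral(a/cos(a), a)


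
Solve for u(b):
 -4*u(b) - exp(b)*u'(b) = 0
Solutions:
 u(b) = C1*exp(4*exp(-b))


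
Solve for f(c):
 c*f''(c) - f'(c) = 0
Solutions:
 f(c) = C1 + C2*c^2


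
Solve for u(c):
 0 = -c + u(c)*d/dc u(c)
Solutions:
 u(c) = -sqrt(C1 + c^2)
 u(c) = sqrt(C1 + c^2)


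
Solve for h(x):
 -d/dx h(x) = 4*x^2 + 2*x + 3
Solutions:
 h(x) = C1 - 4*x^3/3 - x^2 - 3*x


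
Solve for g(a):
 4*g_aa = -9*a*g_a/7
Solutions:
 g(a) = C1 + C2*erf(3*sqrt(14)*a/28)


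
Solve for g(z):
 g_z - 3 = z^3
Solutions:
 g(z) = C1 + z^4/4 + 3*z


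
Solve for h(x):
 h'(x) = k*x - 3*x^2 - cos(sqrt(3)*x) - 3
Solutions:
 h(x) = C1 + k*x^2/2 - x^3 - 3*x - sqrt(3)*sin(sqrt(3)*x)/3


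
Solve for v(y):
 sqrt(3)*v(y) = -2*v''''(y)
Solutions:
 v(y) = (C1*sin(2^(1/4)*3^(1/8)*y/2) + C2*cos(2^(1/4)*3^(1/8)*y/2))*exp(-2^(1/4)*3^(1/8)*y/2) + (C3*sin(2^(1/4)*3^(1/8)*y/2) + C4*cos(2^(1/4)*3^(1/8)*y/2))*exp(2^(1/4)*3^(1/8)*y/2)


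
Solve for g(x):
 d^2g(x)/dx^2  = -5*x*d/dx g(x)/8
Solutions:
 g(x) = C1 + C2*erf(sqrt(5)*x/4)


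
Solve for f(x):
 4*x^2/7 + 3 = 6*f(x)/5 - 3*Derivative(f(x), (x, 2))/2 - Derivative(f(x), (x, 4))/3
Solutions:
 f(x) = C1*exp(-sqrt(15)*x*sqrt(-15 + sqrt(385))/10) + C2*exp(sqrt(15)*x*sqrt(-15 + sqrt(385))/10) + C3*sin(sqrt(15)*x*sqrt(15 + sqrt(385))/10) + C4*cos(sqrt(15)*x*sqrt(15 + sqrt(385))/10) + 10*x^2/21 + 155/42


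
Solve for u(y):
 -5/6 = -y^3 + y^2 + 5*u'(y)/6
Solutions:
 u(y) = C1 + 3*y^4/10 - 2*y^3/5 - y


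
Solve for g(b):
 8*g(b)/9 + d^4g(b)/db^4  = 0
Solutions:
 g(b) = (C1*sin(2^(1/4)*sqrt(3)*b/3) + C2*cos(2^(1/4)*sqrt(3)*b/3))*exp(-2^(1/4)*sqrt(3)*b/3) + (C3*sin(2^(1/4)*sqrt(3)*b/3) + C4*cos(2^(1/4)*sqrt(3)*b/3))*exp(2^(1/4)*sqrt(3)*b/3)


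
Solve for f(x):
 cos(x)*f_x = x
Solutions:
 f(x) = C1 + Integral(x/cos(x), x)


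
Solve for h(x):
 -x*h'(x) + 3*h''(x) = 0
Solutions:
 h(x) = C1 + C2*erfi(sqrt(6)*x/6)


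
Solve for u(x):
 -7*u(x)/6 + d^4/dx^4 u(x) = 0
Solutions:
 u(x) = C1*exp(-6^(3/4)*7^(1/4)*x/6) + C2*exp(6^(3/4)*7^(1/4)*x/6) + C3*sin(6^(3/4)*7^(1/4)*x/6) + C4*cos(6^(3/4)*7^(1/4)*x/6)


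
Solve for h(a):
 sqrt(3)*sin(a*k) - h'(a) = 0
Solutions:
 h(a) = C1 - sqrt(3)*cos(a*k)/k


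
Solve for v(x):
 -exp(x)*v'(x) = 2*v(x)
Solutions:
 v(x) = C1*exp(2*exp(-x))


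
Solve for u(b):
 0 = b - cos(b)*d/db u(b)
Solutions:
 u(b) = C1 + Integral(b/cos(b), b)


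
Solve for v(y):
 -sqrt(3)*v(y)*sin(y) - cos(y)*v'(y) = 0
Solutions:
 v(y) = C1*cos(y)^(sqrt(3))


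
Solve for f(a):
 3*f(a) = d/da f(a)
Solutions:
 f(a) = C1*exp(3*a)


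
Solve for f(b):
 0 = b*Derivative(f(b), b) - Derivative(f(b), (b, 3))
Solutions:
 f(b) = C1 + Integral(C2*airyai(b) + C3*airybi(b), b)


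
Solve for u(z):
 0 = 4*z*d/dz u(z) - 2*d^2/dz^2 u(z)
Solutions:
 u(z) = C1 + C2*erfi(z)


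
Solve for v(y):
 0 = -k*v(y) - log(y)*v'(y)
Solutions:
 v(y) = C1*exp(-k*li(y))


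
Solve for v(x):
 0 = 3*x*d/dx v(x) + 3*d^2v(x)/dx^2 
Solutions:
 v(x) = C1 + C2*erf(sqrt(2)*x/2)


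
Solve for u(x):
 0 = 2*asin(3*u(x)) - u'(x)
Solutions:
 Integral(1/asin(3*_y), (_y, u(x))) = C1 + 2*x


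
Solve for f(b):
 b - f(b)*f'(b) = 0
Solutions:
 f(b) = -sqrt(C1 + b^2)
 f(b) = sqrt(C1 + b^2)


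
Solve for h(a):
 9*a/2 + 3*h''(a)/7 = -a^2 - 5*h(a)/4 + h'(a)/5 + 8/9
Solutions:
 h(a) = -4*a^2/5 - 482*a/125 + (C1*sin(2*sqrt(161)*a/15) + C2*cos(2*sqrt(161)*a/15))*exp(7*a/30) + 126536/196875


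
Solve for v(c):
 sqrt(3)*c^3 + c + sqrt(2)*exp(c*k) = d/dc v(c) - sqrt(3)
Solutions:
 v(c) = C1 + sqrt(3)*c^4/4 + c^2/2 + sqrt(3)*c + sqrt(2)*exp(c*k)/k


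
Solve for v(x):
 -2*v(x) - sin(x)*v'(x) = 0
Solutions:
 v(x) = C1*(cos(x) + 1)/(cos(x) - 1)


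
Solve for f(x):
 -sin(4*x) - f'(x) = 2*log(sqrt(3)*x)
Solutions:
 f(x) = C1 - 2*x*log(x) - x*log(3) + 2*x + cos(4*x)/4


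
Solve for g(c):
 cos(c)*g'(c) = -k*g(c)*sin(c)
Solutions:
 g(c) = C1*exp(k*log(cos(c)))


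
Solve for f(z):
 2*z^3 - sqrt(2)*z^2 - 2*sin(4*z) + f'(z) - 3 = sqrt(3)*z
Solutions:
 f(z) = C1 - z^4/2 + sqrt(2)*z^3/3 + sqrt(3)*z^2/2 + 3*z - cos(4*z)/2


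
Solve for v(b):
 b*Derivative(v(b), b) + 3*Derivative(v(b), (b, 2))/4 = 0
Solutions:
 v(b) = C1 + C2*erf(sqrt(6)*b/3)


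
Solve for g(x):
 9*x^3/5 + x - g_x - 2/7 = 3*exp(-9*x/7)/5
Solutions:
 g(x) = C1 + 9*x^4/20 + x^2/2 - 2*x/7 + 7*exp(-9*x/7)/15


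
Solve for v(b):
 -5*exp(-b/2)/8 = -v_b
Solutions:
 v(b) = C1 - 5*exp(-b/2)/4


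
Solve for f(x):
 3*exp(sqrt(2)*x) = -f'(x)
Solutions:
 f(x) = C1 - 3*sqrt(2)*exp(sqrt(2)*x)/2


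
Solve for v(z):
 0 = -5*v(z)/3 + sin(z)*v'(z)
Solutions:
 v(z) = C1*(cos(z) - 1)^(5/6)/(cos(z) + 1)^(5/6)


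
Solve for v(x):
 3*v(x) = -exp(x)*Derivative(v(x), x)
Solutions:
 v(x) = C1*exp(3*exp(-x))


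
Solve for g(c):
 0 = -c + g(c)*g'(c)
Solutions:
 g(c) = -sqrt(C1 + c^2)
 g(c) = sqrt(C1 + c^2)


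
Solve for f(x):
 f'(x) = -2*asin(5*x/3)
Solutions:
 f(x) = C1 - 2*x*asin(5*x/3) - 2*sqrt(9 - 25*x^2)/5


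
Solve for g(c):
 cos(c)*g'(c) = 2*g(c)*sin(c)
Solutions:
 g(c) = C1/cos(c)^2


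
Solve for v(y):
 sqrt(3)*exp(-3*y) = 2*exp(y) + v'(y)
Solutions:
 v(y) = C1 - 2*exp(y) - sqrt(3)*exp(-3*y)/3


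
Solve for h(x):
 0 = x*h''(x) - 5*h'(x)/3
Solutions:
 h(x) = C1 + C2*x^(8/3)


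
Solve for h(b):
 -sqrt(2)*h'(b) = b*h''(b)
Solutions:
 h(b) = C1 + C2*b^(1 - sqrt(2))


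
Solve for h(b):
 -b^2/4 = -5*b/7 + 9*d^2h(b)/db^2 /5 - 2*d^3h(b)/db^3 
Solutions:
 h(b) = C1 + C2*b + C3*exp(9*b/10) - 5*b^4/432 + 25*b^3/1701 + 250*b^2/5103


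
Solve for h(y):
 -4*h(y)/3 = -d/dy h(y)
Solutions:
 h(y) = C1*exp(4*y/3)


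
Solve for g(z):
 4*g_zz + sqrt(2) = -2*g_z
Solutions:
 g(z) = C1 + C2*exp(-z/2) - sqrt(2)*z/2


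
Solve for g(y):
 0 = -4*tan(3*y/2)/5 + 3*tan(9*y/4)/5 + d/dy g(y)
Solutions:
 g(y) = C1 - 8*log(cos(3*y/2))/15 + 4*log(cos(9*y/4))/15


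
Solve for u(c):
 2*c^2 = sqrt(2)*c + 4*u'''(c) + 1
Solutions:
 u(c) = C1 + C2*c + C3*c^2 + c^5/120 - sqrt(2)*c^4/96 - c^3/24


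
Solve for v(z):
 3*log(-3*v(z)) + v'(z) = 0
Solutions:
 Integral(1/(log(-_y) + log(3)), (_y, v(z)))/3 = C1 - z


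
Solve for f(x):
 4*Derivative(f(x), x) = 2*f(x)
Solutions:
 f(x) = C1*exp(x/2)


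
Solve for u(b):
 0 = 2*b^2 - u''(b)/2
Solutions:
 u(b) = C1 + C2*b + b^4/3


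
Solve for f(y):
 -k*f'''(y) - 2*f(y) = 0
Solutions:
 f(y) = C1*exp(2^(1/3)*y*(-1/k)^(1/3)) + C2*exp(2^(1/3)*y*(-1/k)^(1/3)*(-1 + sqrt(3)*I)/2) + C3*exp(-2^(1/3)*y*(-1/k)^(1/3)*(1 + sqrt(3)*I)/2)


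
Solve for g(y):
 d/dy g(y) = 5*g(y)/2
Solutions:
 g(y) = C1*exp(5*y/2)


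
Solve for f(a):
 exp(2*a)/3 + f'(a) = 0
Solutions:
 f(a) = C1 - exp(2*a)/6


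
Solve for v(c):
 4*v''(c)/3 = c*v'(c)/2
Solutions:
 v(c) = C1 + C2*erfi(sqrt(3)*c/4)


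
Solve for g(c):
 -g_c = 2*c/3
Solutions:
 g(c) = C1 - c^2/3


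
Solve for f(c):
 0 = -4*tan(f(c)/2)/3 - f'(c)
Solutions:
 f(c) = -2*asin(C1*exp(-2*c/3)) + 2*pi
 f(c) = 2*asin(C1*exp(-2*c/3))


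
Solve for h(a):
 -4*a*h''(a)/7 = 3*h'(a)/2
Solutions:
 h(a) = C1 + C2/a^(13/8)


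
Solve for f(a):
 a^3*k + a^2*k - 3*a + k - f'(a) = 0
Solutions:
 f(a) = C1 + a^4*k/4 + a^3*k/3 - 3*a^2/2 + a*k


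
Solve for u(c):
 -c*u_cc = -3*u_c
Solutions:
 u(c) = C1 + C2*c^4


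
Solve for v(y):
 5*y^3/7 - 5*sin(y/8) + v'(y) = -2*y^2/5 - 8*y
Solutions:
 v(y) = C1 - 5*y^4/28 - 2*y^3/15 - 4*y^2 - 40*cos(y/8)


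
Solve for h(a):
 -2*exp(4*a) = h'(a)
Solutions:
 h(a) = C1 - exp(4*a)/2


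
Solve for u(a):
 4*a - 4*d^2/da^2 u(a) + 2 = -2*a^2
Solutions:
 u(a) = C1 + C2*a + a^4/24 + a^3/6 + a^2/4


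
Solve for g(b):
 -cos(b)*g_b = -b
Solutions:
 g(b) = C1 + Integral(b/cos(b), b)


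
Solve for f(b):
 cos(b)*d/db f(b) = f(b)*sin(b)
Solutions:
 f(b) = C1/cos(b)


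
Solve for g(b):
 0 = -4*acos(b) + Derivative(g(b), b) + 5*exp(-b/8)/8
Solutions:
 g(b) = C1 + 4*b*acos(b) - 4*sqrt(1 - b^2) + 5*exp(-b/8)


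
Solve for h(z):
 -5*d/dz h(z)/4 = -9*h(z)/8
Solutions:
 h(z) = C1*exp(9*z/10)


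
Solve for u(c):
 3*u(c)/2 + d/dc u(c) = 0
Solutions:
 u(c) = C1*exp(-3*c/2)


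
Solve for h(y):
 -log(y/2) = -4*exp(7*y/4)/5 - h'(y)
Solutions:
 h(y) = C1 + y*log(y) + y*(-1 - log(2)) - 16*exp(7*y/4)/35


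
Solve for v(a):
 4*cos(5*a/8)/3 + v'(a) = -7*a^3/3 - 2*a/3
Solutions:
 v(a) = C1 - 7*a^4/12 - a^2/3 - 32*sin(5*a/8)/15


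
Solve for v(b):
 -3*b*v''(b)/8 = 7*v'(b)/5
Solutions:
 v(b) = C1 + C2/b^(41/15)


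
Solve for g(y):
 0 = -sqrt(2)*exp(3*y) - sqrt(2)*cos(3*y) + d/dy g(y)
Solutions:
 g(y) = C1 + sqrt(2)*exp(3*y)/3 + sqrt(2)*sin(3*y)/3


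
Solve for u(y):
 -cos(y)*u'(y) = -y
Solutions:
 u(y) = C1 + Integral(y/cos(y), y)


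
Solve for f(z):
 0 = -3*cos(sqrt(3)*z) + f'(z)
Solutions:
 f(z) = C1 + sqrt(3)*sin(sqrt(3)*z)


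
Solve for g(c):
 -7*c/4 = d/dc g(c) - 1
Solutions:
 g(c) = C1 - 7*c^2/8 + c


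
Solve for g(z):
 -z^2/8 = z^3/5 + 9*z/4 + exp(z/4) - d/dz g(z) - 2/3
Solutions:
 g(z) = C1 + z^4/20 + z^3/24 + 9*z^2/8 - 2*z/3 + 4*exp(z/4)


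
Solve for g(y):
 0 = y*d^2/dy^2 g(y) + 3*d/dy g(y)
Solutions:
 g(y) = C1 + C2/y^2


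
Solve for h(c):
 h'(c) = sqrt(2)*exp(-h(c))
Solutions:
 h(c) = log(C1 + sqrt(2)*c)


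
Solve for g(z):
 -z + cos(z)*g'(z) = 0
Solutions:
 g(z) = C1 + Integral(z/cos(z), z)


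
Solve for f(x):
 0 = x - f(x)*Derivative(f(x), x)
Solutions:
 f(x) = -sqrt(C1 + x^2)
 f(x) = sqrt(C1 + x^2)


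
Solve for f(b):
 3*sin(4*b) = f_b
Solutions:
 f(b) = C1 - 3*cos(4*b)/4


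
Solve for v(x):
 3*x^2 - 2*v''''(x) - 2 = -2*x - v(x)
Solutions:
 v(x) = C1*exp(-2^(3/4)*x/2) + C2*exp(2^(3/4)*x/2) + C3*sin(2^(3/4)*x/2) + C4*cos(2^(3/4)*x/2) - 3*x^2 - 2*x + 2


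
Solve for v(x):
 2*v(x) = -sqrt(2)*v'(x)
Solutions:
 v(x) = C1*exp(-sqrt(2)*x)


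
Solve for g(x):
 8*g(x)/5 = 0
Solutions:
 g(x) = 0


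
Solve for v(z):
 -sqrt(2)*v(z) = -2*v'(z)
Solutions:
 v(z) = C1*exp(sqrt(2)*z/2)


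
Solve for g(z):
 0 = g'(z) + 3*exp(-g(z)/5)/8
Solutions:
 g(z) = 5*log(C1 - 3*z/40)


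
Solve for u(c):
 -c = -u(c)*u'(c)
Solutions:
 u(c) = -sqrt(C1 + c^2)
 u(c) = sqrt(C1 + c^2)


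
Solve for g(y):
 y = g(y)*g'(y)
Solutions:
 g(y) = -sqrt(C1 + y^2)
 g(y) = sqrt(C1 + y^2)


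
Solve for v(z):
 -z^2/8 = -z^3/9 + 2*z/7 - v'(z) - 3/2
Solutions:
 v(z) = C1 - z^4/36 + z^3/24 + z^2/7 - 3*z/2


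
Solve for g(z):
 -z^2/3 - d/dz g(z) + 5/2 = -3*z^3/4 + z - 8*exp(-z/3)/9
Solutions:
 g(z) = C1 + 3*z^4/16 - z^3/9 - z^2/2 + 5*z/2 - 8*exp(-z/3)/3


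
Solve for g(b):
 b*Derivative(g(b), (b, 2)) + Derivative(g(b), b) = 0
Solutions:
 g(b) = C1 + C2*log(b)


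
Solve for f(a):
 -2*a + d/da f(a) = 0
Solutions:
 f(a) = C1 + a^2


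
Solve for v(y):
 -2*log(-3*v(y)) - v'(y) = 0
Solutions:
 Integral(1/(log(-_y) + log(3)), (_y, v(y)))/2 = C1 - y


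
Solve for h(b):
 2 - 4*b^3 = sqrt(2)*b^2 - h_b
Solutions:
 h(b) = C1 + b^4 + sqrt(2)*b^3/3 - 2*b


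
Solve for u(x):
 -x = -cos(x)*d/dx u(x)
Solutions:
 u(x) = C1 + Integral(x/cos(x), x)


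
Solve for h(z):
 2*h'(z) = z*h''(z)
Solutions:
 h(z) = C1 + C2*z^3


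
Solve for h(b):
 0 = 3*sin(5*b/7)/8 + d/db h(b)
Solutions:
 h(b) = C1 + 21*cos(5*b/7)/40


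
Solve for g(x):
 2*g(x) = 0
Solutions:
 g(x) = 0


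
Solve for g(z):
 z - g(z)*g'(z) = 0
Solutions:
 g(z) = -sqrt(C1 + z^2)
 g(z) = sqrt(C1 + z^2)


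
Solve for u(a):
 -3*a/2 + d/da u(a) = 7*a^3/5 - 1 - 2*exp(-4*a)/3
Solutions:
 u(a) = C1 + 7*a^4/20 + 3*a^2/4 - a + exp(-4*a)/6


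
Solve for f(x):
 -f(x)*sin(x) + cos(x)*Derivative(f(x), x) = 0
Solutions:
 f(x) = C1/cos(x)


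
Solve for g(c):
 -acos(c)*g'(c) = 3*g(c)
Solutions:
 g(c) = C1*exp(-3*Integral(1/acos(c), c))


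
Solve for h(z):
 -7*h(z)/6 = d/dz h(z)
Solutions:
 h(z) = C1*exp(-7*z/6)


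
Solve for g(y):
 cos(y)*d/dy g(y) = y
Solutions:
 g(y) = C1 + Integral(y/cos(y), y)


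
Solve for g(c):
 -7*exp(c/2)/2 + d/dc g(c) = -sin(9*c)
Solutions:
 g(c) = C1 + 7*exp(c/2) + cos(9*c)/9


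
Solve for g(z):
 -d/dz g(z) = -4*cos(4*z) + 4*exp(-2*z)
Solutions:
 g(z) = C1 + sin(4*z) + 2*exp(-2*z)


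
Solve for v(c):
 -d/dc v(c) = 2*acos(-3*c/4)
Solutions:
 v(c) = C1 - 2*c*acos(-3*c/4) - 2*sqrt(16 - 9*c^2)/3


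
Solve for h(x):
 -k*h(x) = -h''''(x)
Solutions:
 h(x) = C1*exp(-k^(1/4)*x) + C2*exp(k^(1/4)*x) + C3*exp(-I*k^(1/4)*x) + C4*exp(I*k^(1/4)*x)


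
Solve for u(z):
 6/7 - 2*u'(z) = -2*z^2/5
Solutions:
 u(z) = C1 + z^3/15 + 3*z/7


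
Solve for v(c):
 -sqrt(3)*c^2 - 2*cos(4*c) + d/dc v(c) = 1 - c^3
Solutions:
 v(c) = C1 - c^4/4 + sqrt(3)*c^3/3 + c + sin(4*c)/2


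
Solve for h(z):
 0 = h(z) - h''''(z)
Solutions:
 h(z) = C1*exp(-z) + C2*exp(z) + C3*sin(z) + C4*cos(z)


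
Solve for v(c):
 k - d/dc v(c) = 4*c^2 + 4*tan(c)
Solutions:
 v(c) = C1 - 4*c^3/3 + c*k + 4*log(cos(c))


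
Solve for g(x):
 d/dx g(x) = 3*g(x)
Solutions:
 g(x) = C1*exp(3*x)


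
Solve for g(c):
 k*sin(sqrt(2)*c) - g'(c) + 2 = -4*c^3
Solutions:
 g(c) = C1 + c^4 + 2*c - sqrt(2)*k*cos(sqrt(2)*c)/2


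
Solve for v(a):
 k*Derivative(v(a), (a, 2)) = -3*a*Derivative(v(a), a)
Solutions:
 v(a) = C1 + C2*sqrt(k)*erf(sqrt(6)*a*sqrt(1/k)/2)


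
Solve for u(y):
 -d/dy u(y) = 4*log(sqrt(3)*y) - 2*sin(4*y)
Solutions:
 u(y) = C1 - 4*y*log(y) - 2*y*log(3) + 4*y - cos(4*y)/2


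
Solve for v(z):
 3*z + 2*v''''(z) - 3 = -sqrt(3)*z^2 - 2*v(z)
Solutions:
 v(z) = -sqrt(3)*z^2/2 - 3*z/2 + (C1*sin(sqrt(2)*z/2) + C2*cos(sqrt(2)*z/2))*exp(-sqrt(2)*z/2) + (C3*sin(sqrt(2)*z/2) + C4*cos(sqrt(2)*z/2))*exp(sqrt(2)*z/2) + 3/2


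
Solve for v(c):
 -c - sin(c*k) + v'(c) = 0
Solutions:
 v(c) = C1 + c^2/2 - cos(c*k)/k


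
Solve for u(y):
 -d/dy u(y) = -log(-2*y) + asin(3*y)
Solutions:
 u(y) = C1 + y*log(-y) - y*asin(3*y) - y + y*log(2) - sqrt(1 - 9*y^2)/3


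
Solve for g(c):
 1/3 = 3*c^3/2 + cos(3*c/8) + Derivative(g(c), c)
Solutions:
 g(c) = C1 - 3*c^4/8 + c/3 - 8*sin(3*c/8)/3


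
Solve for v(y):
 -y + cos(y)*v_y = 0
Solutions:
 v(y) = C1 + Integral(y/cos(y), y)


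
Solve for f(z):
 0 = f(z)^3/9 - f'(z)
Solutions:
 f(z) = -3*sqrt(2)*sqrt(-1/(C1 + z))/2
 f(z) = 3*sqrt(2)*sqrt(-1/(C1 + z))/2


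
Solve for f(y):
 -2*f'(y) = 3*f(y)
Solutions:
 f(y) = C1*exp(-3*y/2)


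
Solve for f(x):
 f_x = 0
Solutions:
 f(x) = C1


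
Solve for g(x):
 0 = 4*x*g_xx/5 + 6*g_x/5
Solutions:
 g(x) = C1 + C2/sqrt(x)


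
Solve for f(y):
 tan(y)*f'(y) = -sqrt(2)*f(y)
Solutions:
 f(y) = C1/sin(y)^(sqrt(2))


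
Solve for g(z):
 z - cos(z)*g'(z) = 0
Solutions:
 g(z) = C1 + Integral(z/cos(z), z)


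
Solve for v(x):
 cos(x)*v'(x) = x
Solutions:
 v(x) = C1 + Integral(x/cos(x), x)


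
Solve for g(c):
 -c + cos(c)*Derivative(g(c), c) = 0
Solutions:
 g(c) = C1 + Integral(c/cos(c), c)


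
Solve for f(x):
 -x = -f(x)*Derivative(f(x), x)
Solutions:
 f(x) = -sqrt(C1 + x^2)
 f(x) = sqrt(C1 + x^2)


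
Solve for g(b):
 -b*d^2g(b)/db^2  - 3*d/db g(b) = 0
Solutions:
 g(b) = C1 + C2/b^2


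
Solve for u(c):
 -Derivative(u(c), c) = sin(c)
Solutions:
 u(c) = C1 + cos(c)


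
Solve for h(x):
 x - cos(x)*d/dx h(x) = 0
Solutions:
 h(x) = C1 + Integral(x/cos(x), x)


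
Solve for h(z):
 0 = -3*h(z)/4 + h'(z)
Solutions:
 h(z) = C1*exp(3*z/4)


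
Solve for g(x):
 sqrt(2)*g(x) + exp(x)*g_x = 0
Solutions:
 g(x) = C1*exp(sqrt(2)*exp(-x))


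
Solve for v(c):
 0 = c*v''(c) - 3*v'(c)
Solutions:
 v(c) = C1 + C2*c^4


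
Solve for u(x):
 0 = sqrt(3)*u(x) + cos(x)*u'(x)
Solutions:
 u(x) = C1*(sin(x) - 1)^(sqrt(3)/2)/(sin(x) + 1)^(sqrt(3)/2)


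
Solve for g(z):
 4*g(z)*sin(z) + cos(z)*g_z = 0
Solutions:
 g(z) = C1*cos(z)^4


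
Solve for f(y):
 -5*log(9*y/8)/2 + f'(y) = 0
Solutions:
 f(y) = C1 + 5*y*log(y)/2 - 15*y*log(2)/2 - 5*y/2 + 5*y*log(3)


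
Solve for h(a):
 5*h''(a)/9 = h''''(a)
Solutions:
 h(a) = C1 + C2*a + C3*exp(-sqrt(5)*a/3) + C4*exp(sqrt(5)*a/3)


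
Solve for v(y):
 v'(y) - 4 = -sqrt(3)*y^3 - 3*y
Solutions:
 v(y) = C1 - sqrt(3)*y^4/4 - 3*y^2/2 + 4*y


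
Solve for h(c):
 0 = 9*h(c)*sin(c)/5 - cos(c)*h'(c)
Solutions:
 h(c) = C1/cos(c)^(9/5)


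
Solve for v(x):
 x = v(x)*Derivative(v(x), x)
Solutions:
 v(x) = -sqrt(C1 + x^2)
 v(x) = sqrt(C1 + x^2)


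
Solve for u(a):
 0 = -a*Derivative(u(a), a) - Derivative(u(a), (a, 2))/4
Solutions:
 u(a) = C1 + C2*erf(sqrt(2)*a)


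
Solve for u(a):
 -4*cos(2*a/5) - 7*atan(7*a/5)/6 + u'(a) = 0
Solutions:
 u(a) = C1 + 7*a*atan(7*a/5)/6 - 5*log(49*a^2 + 25)/12 + 10*sin(2*a/5)


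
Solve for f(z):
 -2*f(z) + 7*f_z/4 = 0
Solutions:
 f(z) = C1*exp(8*z/7)


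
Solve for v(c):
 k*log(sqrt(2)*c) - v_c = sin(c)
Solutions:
 v(c) = C1 + c*k*(log(c) - 1) + c*k*log(2)/2 + cos(c)


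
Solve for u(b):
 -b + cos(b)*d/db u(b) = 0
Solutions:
 u(b) = C1 + Integral(b/cos(b), b)


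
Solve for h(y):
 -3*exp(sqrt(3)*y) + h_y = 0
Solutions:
 h(y) = C1 + sqrt(3)*exp(sqrt(3)*y)


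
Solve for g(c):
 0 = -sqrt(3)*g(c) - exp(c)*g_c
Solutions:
 g(c) = C1*exp(sqrt(3)*exp(-c))


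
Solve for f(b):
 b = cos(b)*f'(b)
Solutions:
 f(b) = C1 + Integral(b/cos(b), b)


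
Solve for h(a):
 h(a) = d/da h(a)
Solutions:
 h(a) = C1*exp(a)


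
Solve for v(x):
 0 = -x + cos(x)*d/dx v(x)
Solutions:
 v(x) = C1 + Integral(x/cos(x), x)


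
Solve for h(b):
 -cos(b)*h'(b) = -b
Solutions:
 h(b) = C1 + Integral(b/cos(b), b)


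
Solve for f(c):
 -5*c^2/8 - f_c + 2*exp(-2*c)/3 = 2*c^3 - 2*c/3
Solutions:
 f(c) = C1 - c^4/2 - 5*c^3/24 + c^2/3 - exp(-2*c)/3


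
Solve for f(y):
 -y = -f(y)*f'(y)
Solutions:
 f(y) = -sqrt(C1 + y^2)
 f(y) = sqrt(C1 + y^2)


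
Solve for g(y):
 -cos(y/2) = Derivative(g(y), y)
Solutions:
 g(y) = C1 - 2*sin(y/2)


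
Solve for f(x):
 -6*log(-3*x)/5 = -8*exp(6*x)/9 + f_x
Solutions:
 f(x) = C1 - 6*x*log(-x)/5 + 6*x*(1 - log(3))/5 + 4*exp(6*x)/27


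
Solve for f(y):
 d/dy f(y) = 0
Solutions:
 f(y) = C1


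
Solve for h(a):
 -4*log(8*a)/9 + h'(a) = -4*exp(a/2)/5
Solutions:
 h(a) = C1 + 4*a*log(a)/9 + 4*a*(-1 + 3*log(2))/9 - 8*exp(a/2)/5


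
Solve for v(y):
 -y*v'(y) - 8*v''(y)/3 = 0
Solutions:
 v(y) = C1 + C2*erf(sqrt(3)*y/4)


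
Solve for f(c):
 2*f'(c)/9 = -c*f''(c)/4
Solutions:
 f(c) = C1 + C2*c^(1/9)


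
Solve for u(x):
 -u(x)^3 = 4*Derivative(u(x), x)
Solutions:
 u(x) = -sqrt(2)*sqrt(-1/(C1 - x))
 u(x) = sqrt(2)*sqrt(-1/(C1 - x))


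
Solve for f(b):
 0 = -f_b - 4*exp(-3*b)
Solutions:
 f(b) = C1 + 4*exp(-3*b)/3


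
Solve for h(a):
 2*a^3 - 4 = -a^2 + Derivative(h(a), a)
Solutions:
 h(a) = C1 + a^4/2 + a^3/3 - 4*a


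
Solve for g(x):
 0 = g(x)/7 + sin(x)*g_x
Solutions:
 g(x) = C1*(cos(x) + 1)^(1/14)/(cos(x) - 1)^(1/14)


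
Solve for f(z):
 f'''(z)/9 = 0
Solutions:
 f(z) = C1 + C2*z + C3*z^2


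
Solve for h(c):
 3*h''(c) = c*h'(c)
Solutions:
 h(c) = C1 + C2*erfi(sqrt(6)*c/6)


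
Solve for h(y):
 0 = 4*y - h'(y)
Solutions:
 h(y) = C1 + 2*y^2


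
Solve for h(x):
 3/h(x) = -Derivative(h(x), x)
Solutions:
 h(x) = -sqrt(C1 - 6*x)
 h(x) = sqrt(C1 - 6*x)


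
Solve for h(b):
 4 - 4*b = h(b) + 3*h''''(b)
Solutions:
 h(b) = -4*b + (C1*sin(sqrt(2)*3^(3/4)*b/6) + C2*cos(sqrt(2)*3^(3/4)*b/6))*exp(-sqrt(2)*3^(3/4)*b/6) + (C3*sin(sqrt(2)*3^(3/4)*b/6) + C4*cos(sqrt(2)*3^(3/4)*b/6))*exp(sqrt(2)*3^(3/4)*b/6) + 4


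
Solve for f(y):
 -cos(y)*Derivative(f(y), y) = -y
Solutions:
 f(y) = C1 + Integral(y/cos(y), y)


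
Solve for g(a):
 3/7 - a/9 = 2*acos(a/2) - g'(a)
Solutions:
 g(a) = C1 + a^2/18 + 2*a*acos(a/2) - 3*a/7 - 2*sqrt(4 - a^2)


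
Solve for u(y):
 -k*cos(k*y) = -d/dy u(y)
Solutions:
 u(y) = C1 + sin(k*y)


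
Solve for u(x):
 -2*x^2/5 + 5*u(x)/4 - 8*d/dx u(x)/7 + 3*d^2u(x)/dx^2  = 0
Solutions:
 u(x) = 8*x^2/25 + 512*x/875 + (C1*sin(sqrt(671)*x/42) + C2*cos(sqrt(671)*x/42))*exp(4*x/21) - 30656/30625


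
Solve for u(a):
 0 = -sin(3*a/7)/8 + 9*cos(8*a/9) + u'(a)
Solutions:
 u(a) = C1 - 81*sin(8*a/9)/8 - 7*cos(3*a/7)/24


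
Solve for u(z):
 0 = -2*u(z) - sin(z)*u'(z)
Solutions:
 u(z) = C1*(cos(z) + 1)/(cos(z) - 1)


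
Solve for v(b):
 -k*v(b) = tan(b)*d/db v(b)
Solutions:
 v(b) = C1*exp(-k*log(sin(b)))


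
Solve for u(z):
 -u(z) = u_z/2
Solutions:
 u(z) = C1*exp(-2*z)


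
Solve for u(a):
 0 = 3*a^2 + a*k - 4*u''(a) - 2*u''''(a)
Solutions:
 u(a) = C1 + C2*a + C3*sin(sqrt(2)*a) + C4*cos(sqrt(2)*a) + a^4/16 + a^3*k/24 - 3*a^2/8


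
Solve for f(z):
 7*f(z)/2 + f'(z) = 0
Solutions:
 f(z) = C1*exp(-7*z/2)


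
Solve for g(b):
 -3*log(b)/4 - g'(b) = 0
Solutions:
 g(b) = C1 - 3*b*log(b)/4 + 3*b/4


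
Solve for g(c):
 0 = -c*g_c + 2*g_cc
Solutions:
 g(c) = C1 + C2*erfi(c/2)


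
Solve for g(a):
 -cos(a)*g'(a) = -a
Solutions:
 g(a) = C1 + Integral(a/cos(a), a)


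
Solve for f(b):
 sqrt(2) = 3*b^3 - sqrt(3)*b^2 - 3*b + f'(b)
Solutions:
 f(b) = C1 - 3*b^4/4 + sqrt(3)*b^3/3 + 3*b^2/2 + sqrt(2)*b


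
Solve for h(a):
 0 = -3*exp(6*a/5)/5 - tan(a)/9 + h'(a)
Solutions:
 h(a) = C1 + exp(6*a/5)/2 - log(cos(a))/9


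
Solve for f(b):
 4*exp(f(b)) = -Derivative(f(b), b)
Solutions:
 f(b) = log(1/(C1 + 4*b))


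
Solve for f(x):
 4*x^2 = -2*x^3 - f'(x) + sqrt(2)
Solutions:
 f(x) = C1 - x^4/2 - 4*x^3/3 + sqrt(2)*x


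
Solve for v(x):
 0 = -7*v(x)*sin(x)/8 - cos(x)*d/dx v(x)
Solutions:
 v(x) = C1*cos(x)^(7/8)


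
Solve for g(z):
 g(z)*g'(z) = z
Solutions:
 g(z) = -sqrt(C1 + z^2)
 g(z) = sqrt(C1 + z^2)


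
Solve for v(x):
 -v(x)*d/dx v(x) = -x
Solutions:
 v(x) = -sqrt(C1 + x^2)
 v(x) = sqrt(C1 + x^2)


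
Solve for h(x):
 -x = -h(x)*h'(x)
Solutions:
 h(x) = -sqrt(C1 + x^2)
 h(x) = sqrt(C1 + x^2)


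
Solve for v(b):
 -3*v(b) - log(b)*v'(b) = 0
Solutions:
 v(b) = C1*exp(-3*li(b))


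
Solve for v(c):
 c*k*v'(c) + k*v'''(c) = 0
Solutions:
 v(c) = C1 + Integral(C2*airyai(-c) + C3*airybi(-c), c)


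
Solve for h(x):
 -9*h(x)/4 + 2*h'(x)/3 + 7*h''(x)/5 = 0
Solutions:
 h(x) = C1*exp(x*(-10 + sqrt(2935))/42) + C2*exp(-x*(10 + sqrt(2935))/42)


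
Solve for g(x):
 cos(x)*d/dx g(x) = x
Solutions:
 g(x) = C1 + Integral(x/cos(x), x)


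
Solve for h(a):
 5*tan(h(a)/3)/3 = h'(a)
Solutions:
 h(a) = -3*asin(C1*exp(5*a/9)) + 3*pi
 h(a) = 3*asin(C1*exp(5*a/9))


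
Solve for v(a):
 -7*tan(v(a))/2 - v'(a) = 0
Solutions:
 v(a) = pi - asin(C1*exp(-7*a/2))
 v(a) = asin(C1*exp(-7*a/2))


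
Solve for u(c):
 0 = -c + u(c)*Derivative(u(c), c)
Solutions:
 u(c) = -sqrt(C1 + c^2)
 u(c) = sqrt(C1 + c^2)


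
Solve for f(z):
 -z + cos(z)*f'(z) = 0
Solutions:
 f(z) = C1 + Integral(z/cos(z), z)


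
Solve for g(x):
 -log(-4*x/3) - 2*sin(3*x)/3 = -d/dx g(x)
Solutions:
 g(x) = C1 + x*log(-x) - x*log(3) - x + 2*x*log(2) - 2*cos(3*x)/9


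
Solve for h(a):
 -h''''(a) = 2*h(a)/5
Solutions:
 h(a) = (C1*sin(10^(3/4)*a/10) + C2*cos(10^(3/4)*a/10))*exp(-10^(3/4)*a/10) + (C3*sin(10^(3/4)*a/10) + C4*cos(10^(3/4)*a/10))*exp(10^(3/4)*a/10)


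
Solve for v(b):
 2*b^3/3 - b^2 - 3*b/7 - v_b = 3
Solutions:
 v(b) = C1 + b^4/6 - b^3/3 - 3*b^2/14 - 3*b


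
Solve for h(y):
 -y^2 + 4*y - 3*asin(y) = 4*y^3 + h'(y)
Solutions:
 h(y) = C1 - y^4 - y^3/3 + 2*y^2 - 3*y*asin(y) - 3*sqrt(1 - y^2)


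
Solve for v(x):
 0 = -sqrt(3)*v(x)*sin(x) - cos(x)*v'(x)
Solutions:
 v(x) = C1*cos(x)^(sqrt(3))


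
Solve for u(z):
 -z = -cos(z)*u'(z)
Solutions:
 u(z) = C1 + Integral(z/cos(z), z)


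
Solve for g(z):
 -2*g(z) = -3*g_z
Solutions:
 g(z) = C1*exp(2*z/3)


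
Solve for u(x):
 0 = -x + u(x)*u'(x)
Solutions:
 u(x) = -sqrt(C1 + x^2)
 u(x) = sqrt(C1 + x^2)


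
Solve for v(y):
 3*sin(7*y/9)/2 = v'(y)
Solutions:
 v(y) = C1 - 27*cos(7*y/9)/14


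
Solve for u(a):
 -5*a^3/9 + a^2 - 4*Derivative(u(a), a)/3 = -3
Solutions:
 u(a) = C1 - 5*a^4/48 + a^3/4 + 9*a/4


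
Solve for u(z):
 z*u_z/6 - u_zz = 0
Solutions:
 u(z) = C1 + C2*erfi(sqrt(3)*z/6)


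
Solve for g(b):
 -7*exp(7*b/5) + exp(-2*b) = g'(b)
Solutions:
 g(b) = C1 - 5*exp(7*b/5) - exp(-2*b)/2


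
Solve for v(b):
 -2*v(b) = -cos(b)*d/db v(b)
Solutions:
 v(b) = C1*(sin(b) + 1)/(sin(b) - 1)


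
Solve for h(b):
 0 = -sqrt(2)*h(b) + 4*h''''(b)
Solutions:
 h(b) = C1*exp(-2^(5/8)*b/2) + C2*exp(2^(5/8)*b/2) + C3*sin(2^(5/8)*b/2) + C4*cos(2^(5/8)*b/2)


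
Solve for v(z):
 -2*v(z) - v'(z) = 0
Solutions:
 v(z) = C1*exp(-2*z)


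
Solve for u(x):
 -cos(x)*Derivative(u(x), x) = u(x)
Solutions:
 u(x) = C1*sqrt(sin(x) - 1)/sqrt(sin(x) + 1)


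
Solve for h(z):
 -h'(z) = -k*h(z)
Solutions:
 h(z) = C1*exp(k*z)


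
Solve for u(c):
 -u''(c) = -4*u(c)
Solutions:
 u(c) = C1*exp(-2*c) + C2*exp(2*c)


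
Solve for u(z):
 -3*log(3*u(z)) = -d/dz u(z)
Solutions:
 -Integral(1/(log(_y) + log(3)), (_y, u(z)))/3 = C1 - z


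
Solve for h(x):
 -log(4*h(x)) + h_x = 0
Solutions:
 -Integral(1/(log(_y) + 2*log(2)), (_y, h(x))) = C1 - x


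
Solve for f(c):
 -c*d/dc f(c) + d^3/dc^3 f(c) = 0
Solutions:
 f(c) = C1 + Integral(C2*airyai(c) + C3*airybi(c), c)


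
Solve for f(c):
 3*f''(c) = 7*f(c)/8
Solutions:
 f(c) = C1*exp(-sqrt(42)*c/12) + C2*exp(sqrt(42)*c/12)


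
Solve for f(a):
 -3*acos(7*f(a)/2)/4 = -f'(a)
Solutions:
 Integral(1/acos(7*_y/2), (_y, f(a))) = C1 + 3*a/4


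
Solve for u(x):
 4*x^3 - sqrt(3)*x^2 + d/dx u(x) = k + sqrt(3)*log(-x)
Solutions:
 u(x) = C1 - x^4 + sqrt(3)*x^3/3 + x*(k - sqrt(3)) + sqrt(3)*x*log(-x)


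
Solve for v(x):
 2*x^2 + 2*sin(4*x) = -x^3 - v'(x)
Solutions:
 v(x) = C1 - x^4/4 - 2*x^3/3 + cos(4*x)/2


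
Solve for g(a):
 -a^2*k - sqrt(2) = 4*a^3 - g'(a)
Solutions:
 g(a) = C1 + a^4 + a^3*k/3 + sqrt(2)*a


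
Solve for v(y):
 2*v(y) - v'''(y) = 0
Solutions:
 v(y) = C3*exp(2^(1/3)*y) + (C1*sin(2^(1/3)*sqrt(3)*y/2) + C2*cos(2^(1/3)*sqrt(3)*y/2))*exp(-2^(1/3)*y/2)


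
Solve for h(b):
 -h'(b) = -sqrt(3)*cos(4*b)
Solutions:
 h(b) = C1 + sqrt(3)*sin(4*b)/4


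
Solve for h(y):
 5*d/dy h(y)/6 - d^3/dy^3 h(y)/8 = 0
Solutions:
 h(y) = C1 + C2*exp(-2*sqrt(15)*y/3) + C3*exp(2*sqrt(15)*y/3)


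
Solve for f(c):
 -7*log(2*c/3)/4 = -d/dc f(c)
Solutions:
 f(c) = C1 + 7*c*log(c)/4 - 7*c*log(3)/4 - 7*c/4 + 7*c*log(2)/4


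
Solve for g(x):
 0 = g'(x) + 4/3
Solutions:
 g(x) = C1 - 4*x/3


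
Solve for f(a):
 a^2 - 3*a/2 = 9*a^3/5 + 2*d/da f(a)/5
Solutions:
 f(a) = C1 - 9*a^4/8 + 5*a^3/6 - 15*a^2/8
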